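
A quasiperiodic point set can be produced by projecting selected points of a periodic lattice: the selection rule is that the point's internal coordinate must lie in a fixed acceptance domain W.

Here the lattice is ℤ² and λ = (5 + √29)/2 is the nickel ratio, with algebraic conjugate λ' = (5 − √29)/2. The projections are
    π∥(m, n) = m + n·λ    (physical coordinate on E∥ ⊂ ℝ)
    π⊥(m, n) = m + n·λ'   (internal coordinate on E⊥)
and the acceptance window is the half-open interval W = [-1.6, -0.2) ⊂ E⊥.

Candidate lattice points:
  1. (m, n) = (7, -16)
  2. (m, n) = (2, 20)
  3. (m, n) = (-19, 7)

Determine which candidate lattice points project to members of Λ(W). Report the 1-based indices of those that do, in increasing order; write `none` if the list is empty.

none

Numerically λ ≈ 5.1926 and λ' = −1/λ ≈ -0.1926.
[1] lift (7,-16): star map gives 10.0813; window check -1.6 ≤ 10.0813 < -0.2 is false → out
[2] lift (2,20): star map gives -1.8516; window check -1.6 ≤ -1.8516 < -0.2 is false → out
[3] lift (-19,7): star map gives -20.3481; window check -1.6 ≤ -20.3481 < -0.2 is false → out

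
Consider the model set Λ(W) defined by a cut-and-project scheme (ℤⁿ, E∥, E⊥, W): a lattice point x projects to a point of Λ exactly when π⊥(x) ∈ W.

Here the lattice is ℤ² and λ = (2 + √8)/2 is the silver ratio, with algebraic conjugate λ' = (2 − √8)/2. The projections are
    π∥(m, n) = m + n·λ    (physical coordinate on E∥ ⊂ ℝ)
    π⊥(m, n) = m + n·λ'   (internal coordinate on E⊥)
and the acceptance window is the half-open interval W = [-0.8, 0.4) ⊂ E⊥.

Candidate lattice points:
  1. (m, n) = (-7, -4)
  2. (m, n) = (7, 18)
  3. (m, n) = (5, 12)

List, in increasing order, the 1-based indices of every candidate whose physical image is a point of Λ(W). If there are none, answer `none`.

Compute λ' = (2−√8)/2 = -0.4142, so π⊥(m,n) = m -0.4142·n.
candidate 1: (m,n)=(-7,-4) → π∥ = -7-4·λ ≈ -16.6569, π⊥ = -7-4·λ' ≈ -5.3431 ∉ [-0.8, 0.4) ⇒ out
candidate 2: (m,n)=(7,18) → π∥ = 7+18·λ ≈ 50.4558, π⊥ = 7+18·λ' ≈ -0.4558 ∈ [-0.8, 0.4) ⇒ IN Λ
candidate 3: (m,n)=(5,12) → π∥ = 5+12·λ ≈ 33.9706, π⊥ = 5+12·λ' ≈ 0.0294 ∈ [-0.8, 0.4) ⇒ IN Λ

2, 3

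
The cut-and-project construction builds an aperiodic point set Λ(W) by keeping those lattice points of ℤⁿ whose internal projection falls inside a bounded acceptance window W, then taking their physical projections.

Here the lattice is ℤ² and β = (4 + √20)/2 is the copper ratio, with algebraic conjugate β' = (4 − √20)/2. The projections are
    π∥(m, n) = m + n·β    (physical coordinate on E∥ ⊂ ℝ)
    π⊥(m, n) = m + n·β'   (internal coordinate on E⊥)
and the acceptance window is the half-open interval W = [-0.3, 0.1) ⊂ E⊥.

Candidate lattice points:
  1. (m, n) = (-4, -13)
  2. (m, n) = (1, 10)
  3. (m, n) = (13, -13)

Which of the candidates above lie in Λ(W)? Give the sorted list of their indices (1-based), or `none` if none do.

none

β' = (4−√20)/2 ≈ -0.23607.
#1 (-4,-13): internal coord -4 + (-13)·β' = -0.93112; -0.93112 ∉ [-0.3, 0.1) → out
#2 (1,10): internal coord 1 + (10)·β' = -1.36068; -1.36068 ∉ [-0.3, 0.1) → out
#3 (13,-13): internal coord 13 + (-13)·β' = +16.06888; +16.06888 ∉ [-0.3, 0.1) → out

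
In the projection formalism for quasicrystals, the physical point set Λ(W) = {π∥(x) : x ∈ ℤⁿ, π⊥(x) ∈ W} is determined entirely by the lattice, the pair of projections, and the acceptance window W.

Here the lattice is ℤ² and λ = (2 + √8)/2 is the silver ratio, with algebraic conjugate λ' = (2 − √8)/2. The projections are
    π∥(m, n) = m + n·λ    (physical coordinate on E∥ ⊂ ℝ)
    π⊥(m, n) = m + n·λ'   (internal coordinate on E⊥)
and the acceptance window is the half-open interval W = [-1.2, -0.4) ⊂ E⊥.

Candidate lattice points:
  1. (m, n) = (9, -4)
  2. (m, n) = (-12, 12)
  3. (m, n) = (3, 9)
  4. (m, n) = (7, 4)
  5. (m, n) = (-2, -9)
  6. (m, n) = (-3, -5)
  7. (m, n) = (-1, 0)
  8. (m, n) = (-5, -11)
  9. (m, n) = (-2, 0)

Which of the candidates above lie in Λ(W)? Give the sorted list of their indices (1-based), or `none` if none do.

3, 6, 7, 8

Numerically λ ≈ 2.414214 and λ' = −1/λ ≈ -0.414214.
candidate 1: (m,n)=(9,-4) → π∥ = 9-4·λ ≈ -0.656854, π⊥ = 9-4·λ' ≈ 10.656854 ∉ [-1.2, -0.4) ⇒ out
candidate 2: (m,n)=(-12,12) → π∥ = -12+12·λ ≈ 16.970563, π⊥ = -12+12·λ' ≈ -16.970563 ∉ [-1.2, -0.4) ⇒ out
candidate 3: (m,n)=(3,9) → π∥ = 3+9·λ ≈ 24.727922, π⊥ = 3+9·λ' ≈ -0.727922 ∈ [-1.2, -0.4) ⇒ IN Λ
candidate 4: (m,n)=(7,4) → π∥ = 7+4·λ ≈ 16.656854, π⊥ = 7+4·λ' ≈ 5.343146 ∉ [-1.2, -0.4) ⇒ out
candidate 5: (m,n)=(-2,-9) → π∥ = -2-9·λ ≈ -23.727922, π⊥ = -2-9·λ' ≈ 1.727922 ∉ [-1.2, -0.4) ⇒ out
candidate 6: (m,n)=(-3,-5) → π∥ = -3-5·λ ≈ -15.071068, π⊥ = -3-5·λ' ≈ -0.928932 ∈ [-1.2, -0.4) ⇒ IN Λ
candidate 7: (m,n)=(-1,0) → π∥ = -1+0·λ ≈ -1.000000, π⊥ = -1+0·λ' ≈ -1.000000 ∈ [-1.2, -0.4) ⇒ IN Λ
candidate 8: (m,n)=(-5,-11) → π∥ = -5-11·λ ≈ -31.556349, π⊥ = -5-11·λ' ≈ -0.443651 ∈ [-1.2, -0.4) ⇒ IN Λ
candidate 9: (m,n)=(-2,0) → π∥ = -2+0·λ ≈ -2.000000, π⊥ = -2+0·λ' ≈ -2.000000 ∉ [-1.2, -0.4) ⇒ out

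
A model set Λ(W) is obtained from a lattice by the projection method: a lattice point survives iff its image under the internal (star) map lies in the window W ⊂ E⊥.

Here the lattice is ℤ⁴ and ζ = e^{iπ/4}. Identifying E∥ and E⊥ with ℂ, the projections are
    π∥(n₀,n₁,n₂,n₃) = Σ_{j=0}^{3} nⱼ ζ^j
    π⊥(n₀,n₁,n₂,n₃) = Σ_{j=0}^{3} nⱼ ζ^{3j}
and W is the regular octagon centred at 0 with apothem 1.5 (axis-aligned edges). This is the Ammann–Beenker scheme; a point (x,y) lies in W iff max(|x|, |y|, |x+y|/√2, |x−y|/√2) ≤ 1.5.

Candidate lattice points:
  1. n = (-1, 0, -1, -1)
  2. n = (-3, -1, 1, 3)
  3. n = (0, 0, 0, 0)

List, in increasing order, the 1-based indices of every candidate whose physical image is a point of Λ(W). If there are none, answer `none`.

2, 3

π⊥(n) = n₀ + n₁ζ³ + n₂ζ⁶ + n₃ζ⁹ where ζ = e^{iπ/4}.
candidate 1: n = (-1, 0, -1, -1) → π⊥ ≈ (-1.70711, +0.29289); max(|x|,|y|,|x±y|/√2) = 1.70711 > 1.5 ⇒ ∉ W
candidate 2: n = (-3, -1, 1, 3) → π⊥ ≈ (-0.17157, +0.41421); max(|x|,|y|,|x±y|/√2) = 0.41421 ≤ 1.5 ⇒ ∈ W
candidate 3: n = (0, 0, 0, 0) → π⊥ ≈ (+0.00000, +0.00000); max(|x|,|y|,|x±y|/√2) = 0.00000 ≤ 1.5 ⇒ ∈ W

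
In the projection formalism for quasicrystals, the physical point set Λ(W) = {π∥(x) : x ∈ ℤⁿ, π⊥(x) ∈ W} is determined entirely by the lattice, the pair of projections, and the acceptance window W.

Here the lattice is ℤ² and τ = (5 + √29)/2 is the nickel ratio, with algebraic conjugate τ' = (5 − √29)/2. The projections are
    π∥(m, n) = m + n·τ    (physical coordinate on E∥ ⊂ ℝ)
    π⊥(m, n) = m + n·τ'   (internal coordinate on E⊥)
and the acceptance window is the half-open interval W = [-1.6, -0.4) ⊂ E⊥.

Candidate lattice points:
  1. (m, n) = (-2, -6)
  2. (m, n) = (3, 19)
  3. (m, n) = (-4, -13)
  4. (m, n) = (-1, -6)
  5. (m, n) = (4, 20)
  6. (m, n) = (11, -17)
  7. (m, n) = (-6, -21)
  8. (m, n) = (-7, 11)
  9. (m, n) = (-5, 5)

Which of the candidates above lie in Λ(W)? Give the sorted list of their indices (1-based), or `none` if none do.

Numerically τ ≈ 5.192582 and τ' = −1/τ ≈ -0.192582.
candidate 1: (m,n)=(-2,-6) → π∥ = -2-6·τ ≈ -33.155494, π⊥ = -2-6·τ' ≈ -0.844506 ∈ [-1.6, -0.4) ⇒ IN Λ
candidate 2: (m,n)=(3,19) → π∥ = 3+19·τ ≈ 101.659066, π⊥ = 3+19·τ' ≈ -0.659066 ∈ [-1.6, -0.4) ⇒ IN Λ
candidate 3: (m,n)=(-4,-13) → π∥ = -4-13·τ ≈ -71.503571, π⊥ = -4-13·τ' ≈ -1.496429 ∈ [-1.6, -0.4) ⇒ IN Λ
candidate 4: (m,n)=(-1,-6) → π∥ = -1-6·τ ≈ -32.155494, π⊥ = -1-6·τ' ≈ 0.155494 ∉ [-1.6, -0.4) ⇒ out
candidate 5: (m,n)=(4,20) → π∥ = 4+20·τ ≈ 107.851648, π⊥ = 4+20·τ' ≈ 0.148352 ∉ [-1.6, -0.4) ⇒ out
candidate 6: (m,n)=(11,-17) → π∥ = 11-17·τ ≈ -77.273901, π⊥ = 11-17·τ' ≈ 14.273901 ∉ [-1.6, -0.4) ⇒ out
candidate 7: (m,n)=(-6,-21) → π∥ = -6-21·τ ≈ -115.044230, π⊥ = -6-21·τ' ≈ -1.955770 ∉ [-1.6, -0.4) ⇒ out
candidate 8: (m,n)=(-7,11) → π∥ = -7+11·τ ≈ 50.118406, π⊥ = -7+11·τ' ≈ -9.118406 ∉ [-1.6, -0.4) ⇒ out
candidate 9: (m,n)=(-5,5) → π∥ = -5+5·τ ≈ 20.962912, π⊥ = -5+5·τ' ≈ -5.962912 ∉ [-1.6, -0.4) ⇒ out

1, 2, 3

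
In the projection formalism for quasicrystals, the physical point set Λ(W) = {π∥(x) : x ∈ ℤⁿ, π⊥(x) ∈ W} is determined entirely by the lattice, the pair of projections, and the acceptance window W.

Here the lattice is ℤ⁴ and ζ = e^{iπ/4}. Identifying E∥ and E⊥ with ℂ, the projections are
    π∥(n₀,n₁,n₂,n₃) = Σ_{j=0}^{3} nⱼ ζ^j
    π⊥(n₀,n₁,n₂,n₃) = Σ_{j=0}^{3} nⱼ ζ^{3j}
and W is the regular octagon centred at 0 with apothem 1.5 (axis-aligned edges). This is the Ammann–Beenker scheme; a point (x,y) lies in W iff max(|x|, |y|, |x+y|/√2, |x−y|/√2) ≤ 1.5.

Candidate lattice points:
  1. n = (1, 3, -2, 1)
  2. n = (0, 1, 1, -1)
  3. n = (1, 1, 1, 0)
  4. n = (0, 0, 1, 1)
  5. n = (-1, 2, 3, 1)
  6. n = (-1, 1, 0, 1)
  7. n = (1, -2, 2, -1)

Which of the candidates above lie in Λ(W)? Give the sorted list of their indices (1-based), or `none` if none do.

3, 4

With ζ = e^{iπ/4} the internal vectors are ζ^0,ζ^3,ζ^6,ζ^9.
#1 (1, 3, -2, 1): internal (-0.41421, 4.82843); octagon support 4.82843 vs apothem 1.5 → ∉ W
#2 (0, 1, 1, -1): internal (-1.41421, -1.00000); octagon support 1.70711 vs apothem 1.5 → ∉ W
#3 (1, 1, 1, 0): internal (0.29289, -0.29289); octagon support 0.41421 vs apothem 1.5 → ∈ W
#4 (0, 0, 1, 1): internal (0.70711, -0.29289); octagon support 0.70711 vs apothem 1.5 → ∈ W
#5 (-1, 2, 3, 1): internal (-1.70711, -0.87868); octagon support 1.82843 vs apothem 1.5 → ∉ W
#6 (-1, 1, 0, 1): internal (-1.00000, 1.41421); octagon support 1.70711 vs apothem 1.5 → ∉ W
#7 (1, -2, 2, -1): internal (1.70711, -4.12132); octagon support 4.12132 vs apothem 1.5 → ∉ W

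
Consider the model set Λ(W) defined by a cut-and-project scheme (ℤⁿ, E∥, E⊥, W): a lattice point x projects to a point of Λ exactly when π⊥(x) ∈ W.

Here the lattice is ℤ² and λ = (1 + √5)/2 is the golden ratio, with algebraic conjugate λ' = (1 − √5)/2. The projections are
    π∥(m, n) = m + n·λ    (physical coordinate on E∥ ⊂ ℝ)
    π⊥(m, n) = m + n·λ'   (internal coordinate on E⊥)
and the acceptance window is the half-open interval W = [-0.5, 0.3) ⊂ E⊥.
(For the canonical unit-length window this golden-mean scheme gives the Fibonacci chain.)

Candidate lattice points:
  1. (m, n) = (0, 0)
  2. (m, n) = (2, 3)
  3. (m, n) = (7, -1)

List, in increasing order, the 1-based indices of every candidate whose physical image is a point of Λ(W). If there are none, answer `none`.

1, 2

Compute λ' = (1−√5)/2 = -0.6180, so π⊥(m,n) = m -0.6180·n.
candidate 1: (m,n)=(0,0) → π∥ = 0+0·λ ≈ 0.0000, π⊥ = 0+0·λ' ≈ 0.0000 ∈ [-0.5, 0.3) ⇒ IN Λ
candidate 2: (m,n)=(2,3) → π∥ = 2+3·λ ≈ 6.8541, π⊥ = 2+3·λ' ≈ 0.1459 ∈ [-0.5, 0.3) ⇒ IN Λ
candidate 3: (m,n)=(7,-1) → π∥ = 7-1·λ ≈ 5.3820, π⊥ = 7-1·λ' ≈ 7.6180 ∉ [-0.5, 0.3) ⇒ out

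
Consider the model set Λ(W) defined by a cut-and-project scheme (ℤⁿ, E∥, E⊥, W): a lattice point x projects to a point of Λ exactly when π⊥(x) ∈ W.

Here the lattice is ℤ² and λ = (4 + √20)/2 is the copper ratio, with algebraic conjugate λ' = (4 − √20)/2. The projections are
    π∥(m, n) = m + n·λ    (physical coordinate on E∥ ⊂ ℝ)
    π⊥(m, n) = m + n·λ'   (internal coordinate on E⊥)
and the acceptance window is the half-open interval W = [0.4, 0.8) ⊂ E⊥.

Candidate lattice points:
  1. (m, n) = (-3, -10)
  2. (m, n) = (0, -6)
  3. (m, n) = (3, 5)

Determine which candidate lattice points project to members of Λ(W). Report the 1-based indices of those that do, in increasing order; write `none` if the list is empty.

none

Compute λ' = (4−√20)/2 = -0.23607, so π⊥(m,n) = m -0.23607·n.
[1] lift (-3,-10): star map gives -0.63932; window check 0.4 ≤ -0.63932 < 0.8 is false → out
[2] lift (0,-6): star map gives 1.41641; window check 0.4 ≤ 1.41641 < 0.8 is false → out
[3] lift (3,5): star map gives 1.81966; window check 0.4 ≤ 1.81966 < 0.8 is false → out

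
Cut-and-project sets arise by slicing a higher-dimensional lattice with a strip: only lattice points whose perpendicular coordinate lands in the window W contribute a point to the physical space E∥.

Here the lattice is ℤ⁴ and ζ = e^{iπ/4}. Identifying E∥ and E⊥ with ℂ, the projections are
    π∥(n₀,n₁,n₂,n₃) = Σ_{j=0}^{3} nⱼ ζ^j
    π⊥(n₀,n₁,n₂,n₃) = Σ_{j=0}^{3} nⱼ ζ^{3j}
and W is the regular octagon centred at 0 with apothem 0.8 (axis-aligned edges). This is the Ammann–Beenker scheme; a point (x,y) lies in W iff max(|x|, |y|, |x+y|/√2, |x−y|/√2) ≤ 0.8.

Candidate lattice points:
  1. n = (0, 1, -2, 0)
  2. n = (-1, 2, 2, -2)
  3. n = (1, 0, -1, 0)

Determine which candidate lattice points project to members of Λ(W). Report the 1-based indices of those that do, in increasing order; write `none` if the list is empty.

With ζ = e^{iπ/4} the internal vectors are ζ^0,ζ^3,ζ^6,ζ^9.
candidate 1: n = (0, 1, -2, 0) → π⊥ ≈ (-0.707107, +2.707107); max(|x|,|y|,|x±y|/√2) = 2.707107 > 0.8 ⇒ ∉ W
candidate 2: n = (-1, 2, 2, -2) → π⊥ ≈ (-3.828427, -2.000000); max(|x|,|y|,|x±y|/√2) = 4.121320 > 0.8 ⇒ ∉ W
candidate 3: n = (1, 0, -1, 0) → π⊥ ≈ (+1.000000, +1.000000); max(|x|,|y|,|x±y|/√2) = 1.414214 > 0.8 ⇒ ∉ W

none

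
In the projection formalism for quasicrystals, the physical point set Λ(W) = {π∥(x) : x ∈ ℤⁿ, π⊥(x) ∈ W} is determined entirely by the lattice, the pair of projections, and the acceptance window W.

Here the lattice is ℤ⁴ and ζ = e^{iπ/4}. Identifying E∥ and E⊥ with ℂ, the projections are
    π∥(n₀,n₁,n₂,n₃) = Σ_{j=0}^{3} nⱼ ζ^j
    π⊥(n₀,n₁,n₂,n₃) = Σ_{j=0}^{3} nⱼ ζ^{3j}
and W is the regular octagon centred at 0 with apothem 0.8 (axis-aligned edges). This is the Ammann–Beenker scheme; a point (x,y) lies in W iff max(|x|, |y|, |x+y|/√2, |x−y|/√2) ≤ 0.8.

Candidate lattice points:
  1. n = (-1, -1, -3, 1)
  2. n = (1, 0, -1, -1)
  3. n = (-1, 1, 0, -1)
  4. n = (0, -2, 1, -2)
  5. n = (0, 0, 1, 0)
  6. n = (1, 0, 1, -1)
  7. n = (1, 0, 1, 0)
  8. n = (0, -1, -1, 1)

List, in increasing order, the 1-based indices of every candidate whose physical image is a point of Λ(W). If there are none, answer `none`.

With ζ = e^{iπ/4} the internal vectors are ζ^0,ζ^3,ζ^6,ζ^9.
#1 (-1, -1, -3, 1): internal (0.41421, 3.00000); octagon support 3.00000 vs apothem 0.8 → ∉ W
#2 (1, 0, -1, -1): internal (0.29289, 0.29289); octagon support 0.41421 vs apothem 0.8 → ∈ W
#3 (-1, 1, 0, -1): internal (-2.41421, 0.00000); octagon support 2.41421 vs apothem 0.8 → ∉ W
#4 (0, -2, 1, -2): internal (0.00000, -3.82843); octagon support 3.82843 vs apothem 0.8 → ∉ W
#5 (0, 0, 1, 0): internal (0.00000, -1.00000); octagon support 1.00000 vs apothem 0.8 → ∉ W
#6 (1, 0, 1, -1): internal (0.29289, -1.70711); octagon support 1.70711 vs apothem 0.8 → ∉ W
#7 (1, 0, 1, 0): internal (1.00000, -1.00000); octagon support 1.41421 vs apothem 0.8 → ∉ W
#8 (0, -1, -1, 1): internal (1.41421, 1.00000); octagon support 1.70711 vs apothem 0.8 → ∉ W

2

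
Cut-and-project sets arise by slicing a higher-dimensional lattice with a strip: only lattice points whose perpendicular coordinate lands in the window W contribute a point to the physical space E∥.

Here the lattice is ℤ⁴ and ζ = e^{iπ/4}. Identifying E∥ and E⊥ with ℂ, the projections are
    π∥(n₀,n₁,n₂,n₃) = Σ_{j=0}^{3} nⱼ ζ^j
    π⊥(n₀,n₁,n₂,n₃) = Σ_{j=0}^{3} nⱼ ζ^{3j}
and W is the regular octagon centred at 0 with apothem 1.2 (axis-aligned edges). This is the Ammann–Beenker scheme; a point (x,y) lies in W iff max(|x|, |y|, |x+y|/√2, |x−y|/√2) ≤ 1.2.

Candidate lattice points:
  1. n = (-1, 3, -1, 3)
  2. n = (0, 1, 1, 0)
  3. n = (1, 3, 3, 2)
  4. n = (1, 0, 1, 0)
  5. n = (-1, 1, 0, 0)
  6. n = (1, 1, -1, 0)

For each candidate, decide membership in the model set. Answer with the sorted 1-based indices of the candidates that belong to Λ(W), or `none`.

π⊥(n) = n₀ + n₁ζ³ + n₂ζ⁶ + n₃ζ⁹ where ζ = e^{iπ/4}.
#1 (-1, 3, -1, 3): internal (-1.000000, 5.242641); octagon support 5.242641 vs apothem 1.2 → ∉ W
#2 (0, 1, 1, 0): internal (-0.707107, -0.292893); octagon support 0.707107 vs apothem 1.2 → ∈ W
#3 (1, 3, 3, 2): internal (0.292893, 0.535534); octagon support 0.585786 vs apothem 1.2 → ∈ W
#4 (1, 0, 1, 0): internal (1.000000, -1.000000); octagon support 1.414214 vs apothem 1.2 → ∉ W
#5 (-1, 1, 0, 0): internal (-1.707107, 0.707107); octagon support 1.707107 vs apothem 1.2 → ∉ W
#6 (1, 1, -1, 0): internal (0.292893, 1.707107); octagon support 1.707107 vs apothem 1.2 → ∉ W

2, 3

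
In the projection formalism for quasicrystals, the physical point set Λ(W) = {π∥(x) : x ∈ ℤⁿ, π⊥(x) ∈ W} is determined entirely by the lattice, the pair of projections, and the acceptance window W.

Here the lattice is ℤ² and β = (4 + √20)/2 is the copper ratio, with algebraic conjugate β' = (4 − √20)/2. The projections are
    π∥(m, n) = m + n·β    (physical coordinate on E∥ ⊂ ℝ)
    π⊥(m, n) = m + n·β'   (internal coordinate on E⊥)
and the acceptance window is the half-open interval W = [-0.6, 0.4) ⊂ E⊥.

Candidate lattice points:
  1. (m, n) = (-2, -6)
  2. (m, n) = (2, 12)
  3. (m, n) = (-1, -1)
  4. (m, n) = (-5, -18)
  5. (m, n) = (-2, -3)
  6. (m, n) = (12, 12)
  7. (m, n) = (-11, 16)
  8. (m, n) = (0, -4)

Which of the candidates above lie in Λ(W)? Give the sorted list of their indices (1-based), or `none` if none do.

1

Numerically β ≈ 4.2361 and β' = −1/β ≈ -0.2361.
[1] lift (-2,-6): star map gives -0.5836; window check -0.6 ≤ -0.5836 < 0.4 is true → IN Λ
[2] lift (2,12): star map gives -0.8328; window check -0.6 ≤ -0.8328 < 0.4 is false → out
[3] lift (-1,-1): star map gives -0.7639; window check -0.6 ≤ -0.7639 < 0.4 is false → out
[4] lift (-5,-18): star map gives -0.7508; window check -0.6 ≤ -0.7508 < 0.4 is false → out
[5] lift (-2,-3): star map gives -1.2918; window check -0.6 ≤ -1.2918 < 0.4 is false → out
[6] lift (12,12): star map gives 9.1672; window check -0.6 ≤ 9.1672 < 0.4 is false → out
[7] lift (-11,16): star map gives -14.7771; window check -0.6 ≤ -14.7771 < 0.4 is false → out
[8] lift (0,-4): star map gives 0.9443; window check -0.6 ≤ 0.9443 < 0.4 is false → out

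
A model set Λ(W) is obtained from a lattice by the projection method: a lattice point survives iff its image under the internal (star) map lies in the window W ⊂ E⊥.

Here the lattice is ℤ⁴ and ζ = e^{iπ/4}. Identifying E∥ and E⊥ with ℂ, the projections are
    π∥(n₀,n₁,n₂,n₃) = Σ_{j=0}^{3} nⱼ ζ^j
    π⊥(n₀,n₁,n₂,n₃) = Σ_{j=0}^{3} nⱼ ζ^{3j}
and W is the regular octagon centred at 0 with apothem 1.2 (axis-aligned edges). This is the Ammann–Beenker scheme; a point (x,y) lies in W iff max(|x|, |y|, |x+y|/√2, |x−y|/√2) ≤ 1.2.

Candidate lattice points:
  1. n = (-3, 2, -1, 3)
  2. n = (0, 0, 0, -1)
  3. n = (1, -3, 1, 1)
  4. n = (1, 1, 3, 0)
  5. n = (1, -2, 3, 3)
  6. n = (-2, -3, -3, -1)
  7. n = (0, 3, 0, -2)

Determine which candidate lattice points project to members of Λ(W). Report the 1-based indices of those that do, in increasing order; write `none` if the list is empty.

2, 6

With ζ = e^{iπ/4} the internal vectors are ζ^0,ζ^3,ζ^6,ζ^9.
candidate 1: n = (-3, 2, -1, 3) → π⊥ ≈ (-2.29289, +4.53553); max(|x|,|y|,|x±y|/√2) = 4.82843 > 1.2 ⇒ ∉ W
candidate 2: n = (0, 0, 0, -1) → π⊥ ≈ (-0.70711, -0.70711); max(|x|,|y|,|x±y|/√2) = 1.00000 ≤ 1.2 ⇒ ∈ W
candidate 3: n = (1, -3, 1, 1) → π⊥ ≈ (+3.82843, -2.41421); max(|x|,|y|,|x±y|/√2) = 4.41421 > 1.2 ⇒ ∉ W
candidate 4: n = (1, 1, 3, 0) → π⊥ ≈ (+0.29289, -2.29289); max(|x|,|y|,|x±y|/√2) = 2.29289 > 1.2 ⇒ ∉ W
candidate 5: n = (1, -2, 3, 3) → π⊥ ≈ (+4.53553, -2.29289); max(|x|,|y|,|x±y|/√2) = 4.82843 > 1.2 ⇒ ∉ W
candidate 6: n = (-2, -3, -3, -1) → π⊥ ≈ (-0.58579, +0.17157); max(|x|,|y|,|x±y|/√2) = 0.58579 ≤ 1.2 ⇒ ∈ W
candidate 7: n = (0, 3, 0, -2) → π⊥ ≈ (-3.53553, +0.70711); max(|x|,|y|,|x±y|/√2) = 3.53553 > 1.2 ⇒ ∉ W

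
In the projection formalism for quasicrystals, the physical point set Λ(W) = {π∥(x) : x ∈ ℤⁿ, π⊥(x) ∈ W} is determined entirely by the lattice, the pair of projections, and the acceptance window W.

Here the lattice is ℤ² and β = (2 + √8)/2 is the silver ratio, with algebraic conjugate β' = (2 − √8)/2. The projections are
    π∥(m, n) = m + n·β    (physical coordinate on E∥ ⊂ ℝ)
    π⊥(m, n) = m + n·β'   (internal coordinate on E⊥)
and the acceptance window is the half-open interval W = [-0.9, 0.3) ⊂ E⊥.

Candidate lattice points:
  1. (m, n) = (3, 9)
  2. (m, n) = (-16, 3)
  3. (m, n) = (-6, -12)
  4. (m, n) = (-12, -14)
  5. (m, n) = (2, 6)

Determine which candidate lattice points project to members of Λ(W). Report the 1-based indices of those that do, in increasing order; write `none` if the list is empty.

β' = (2−√8)/2 ≈ -0.414214.
#1 (3,9): internal coord 3 + (9)·β' = -0.727922; -0.727922 ∈ [-0.9, 0.3) → IN Λ
#2 (-16,3): internal coord -16 + (3)·β' = -17.242641; -17.242641 ∉ [-0.9, 0.3) → out
#3 (-6,-12): internal coord -6 + (-12)·β' = -1.029437; -1.029437 ∉ [-0.9, 0.3) → out
#4 (-12,-14): internal coord -12 + (-14)·β' = -6.201010; -6.201010 ∉ [-0.9, 0.3) → out
#5 (2,6): internal coord 2 + (6)·β' = -0.485281; -0.485281 ∈ [-0.9, 0.3) → IN Λ

1, 5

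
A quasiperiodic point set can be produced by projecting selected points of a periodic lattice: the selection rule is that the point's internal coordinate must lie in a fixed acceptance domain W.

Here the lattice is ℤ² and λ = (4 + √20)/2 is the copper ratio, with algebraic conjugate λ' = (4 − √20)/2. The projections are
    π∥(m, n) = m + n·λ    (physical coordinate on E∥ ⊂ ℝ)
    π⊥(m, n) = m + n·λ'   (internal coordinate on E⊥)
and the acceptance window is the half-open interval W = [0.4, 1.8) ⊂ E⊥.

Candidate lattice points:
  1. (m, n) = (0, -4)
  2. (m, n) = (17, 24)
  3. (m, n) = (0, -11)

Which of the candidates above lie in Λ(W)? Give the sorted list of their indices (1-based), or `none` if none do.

Numerically λ ≈ 4.2361 and λ' = −1/λ ≈ -0.2361.
[1] lift (0,-4): star map gives 0.9443; window check 0.4 ≤ 0.9443 < 1.8 is true → IN Λ
[2] lift (17,24): star map gives 11.3344; window check 0.4 ≤ 11.3344 < 1.8 is false → out
[3] lift (0,-11): star map gives 2.5967; window check 0.4 ≤ 2.5967 < 1.8 is false → out

1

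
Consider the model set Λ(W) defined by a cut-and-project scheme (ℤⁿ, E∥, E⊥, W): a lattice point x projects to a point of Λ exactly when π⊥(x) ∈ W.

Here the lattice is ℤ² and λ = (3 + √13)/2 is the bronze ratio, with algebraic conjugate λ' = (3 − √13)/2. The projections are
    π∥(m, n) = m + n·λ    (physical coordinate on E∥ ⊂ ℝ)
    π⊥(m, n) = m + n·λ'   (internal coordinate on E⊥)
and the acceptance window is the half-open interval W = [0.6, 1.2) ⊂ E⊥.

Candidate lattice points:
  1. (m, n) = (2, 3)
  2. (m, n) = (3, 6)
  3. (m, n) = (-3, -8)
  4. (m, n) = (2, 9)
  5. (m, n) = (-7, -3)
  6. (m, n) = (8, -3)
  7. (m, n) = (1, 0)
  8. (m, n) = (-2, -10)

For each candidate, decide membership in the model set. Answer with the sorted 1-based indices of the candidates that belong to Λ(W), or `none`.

1, 2, 7, 8

λ' = (3−√13)/2 ≈ -0.30278.
[1] lift (2,3): star map gives 1.09167; window check 0.6 ≤ 1.09167 < 1.2 is true → IN Λ
[2] lift (3,6): star map gives 1.18335; window check 0.6 ≤ 1.18335 < 1.2 is true → IN Λ
[3] lift (-3,-8): star map gives -0.57779; window check 0.6 ≤ -0.57779 < 1.2 is false → out
[4] lift (2,9): star map gives -0.72498; window check 0.6 ≤ -0.72498 < 1.2 is false → out
[5] lift (-7,-3): star map gives -6.09167; window check 0.6 ≤ -6.09167 < 1.2 is false → out
[6] lift (8,-3): star map gives 8.90833; window check 0.6 ≤ 8.90833 < 1.2 is false → out
[7] lift (1,0): star map gives 1.00000; window check 0.6 ≤ 1.00000 < 1.2 is true → IN Λ
[8] lift (-2,-10): star map gives 1.02776; window check 0.6 ≤ 1.02776 < 1.2 is true → IN Λ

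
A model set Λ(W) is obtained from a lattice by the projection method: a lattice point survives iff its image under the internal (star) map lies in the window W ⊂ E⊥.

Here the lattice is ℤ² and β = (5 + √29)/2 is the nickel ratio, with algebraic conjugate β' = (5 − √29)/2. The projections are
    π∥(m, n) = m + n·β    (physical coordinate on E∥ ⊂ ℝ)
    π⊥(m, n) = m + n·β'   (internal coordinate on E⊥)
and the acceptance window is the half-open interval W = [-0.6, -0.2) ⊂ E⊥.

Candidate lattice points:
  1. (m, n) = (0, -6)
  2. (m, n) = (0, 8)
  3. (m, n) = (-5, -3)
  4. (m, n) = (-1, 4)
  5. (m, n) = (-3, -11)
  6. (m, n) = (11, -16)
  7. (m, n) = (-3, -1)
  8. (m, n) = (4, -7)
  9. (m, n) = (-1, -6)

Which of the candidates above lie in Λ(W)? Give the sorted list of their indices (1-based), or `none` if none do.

none

Numerically β ≈ 5.1926 and β' = −1/β ≈ -0.1926.
#1 (0,-6): internal coord 0 + (-6)·β' = +1.1555; +1.1555 ∉ [-0.6, -0.2) → out
#2 (0,8): internal coord 0 + (8)·β' = -1.5407; -1.5407 ∉ [-0.6, -0.2) → out
#3 (-5,-3): internal coord -5 + (-3)·β' = -4.4223; -4.4223 ∉ [-0.6, -0.2) → out
#4 (-1,4): internal coord -1 + (4)·β' = -1.7703; -1.7703 ∉ [-0.6, -0.2) → out
#5 (-3,-11): internal coord -3 + (-11)·β' = -0.8816; -0.8816 ∉ [-0.6, -0.2) → out
#6 (11,-16): internal coord 11 + (-16)·β' = +14.0813; +14.0813 ∉ [-0.6, -0.2) → out
#7 (-3,-1): internal coord -3 + (-1)·β' = -2.8074; -2.8074 ∉ [-0.6, -0.2) → out
#8 (4,-7): internal coord 4 + (-7)·β' = +5.3481; +5.3481 ∉ [-0.6, -0.2) → out
#9 (-1,-6): internal coord -1 + (-6)·β' = +0.1555; +0.1555 ∉ [-0.6, -0.2) → out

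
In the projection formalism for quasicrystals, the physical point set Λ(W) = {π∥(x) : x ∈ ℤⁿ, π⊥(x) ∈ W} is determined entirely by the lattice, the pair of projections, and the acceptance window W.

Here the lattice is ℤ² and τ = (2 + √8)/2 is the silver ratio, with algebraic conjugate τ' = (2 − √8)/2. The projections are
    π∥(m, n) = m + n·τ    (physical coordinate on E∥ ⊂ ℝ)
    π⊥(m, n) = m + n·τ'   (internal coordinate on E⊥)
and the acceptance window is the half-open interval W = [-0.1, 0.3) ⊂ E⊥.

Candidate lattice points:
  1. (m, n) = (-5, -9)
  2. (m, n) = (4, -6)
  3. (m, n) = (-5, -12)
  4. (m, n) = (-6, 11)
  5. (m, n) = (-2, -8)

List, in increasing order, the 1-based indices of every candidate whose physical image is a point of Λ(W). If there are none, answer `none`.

Numerically τ ≈ 2.4142 and τ' = −1/τ ≈ -0.4142.
#1 (-5,-9): internal coord -5 + (-9)·τ' = -1.2721; -1.2721 ∉ [-0.1, 0.3) → out
#2 (4,-6): internal coord 4 + (-6)·τ' = +6.4853; +6.4853 ∉ [-0.1, 0.3) → out
#3 (-5,-12): internal coord -5 + (-12)·τ' = -0.0294; -0.0294 ∈ [-0.1, 0.3) → IN Λ
#4 (-6,11): internal coord -6 + (11)·τ' = -10.5563; -10.5563 ∉ [-0.1, 0.3) → out
#5 (-2,-8): internal coord -2 + (-8)·τ' = +1.3137; +1.3137 ∉ [-0.1, 0.3) → out

3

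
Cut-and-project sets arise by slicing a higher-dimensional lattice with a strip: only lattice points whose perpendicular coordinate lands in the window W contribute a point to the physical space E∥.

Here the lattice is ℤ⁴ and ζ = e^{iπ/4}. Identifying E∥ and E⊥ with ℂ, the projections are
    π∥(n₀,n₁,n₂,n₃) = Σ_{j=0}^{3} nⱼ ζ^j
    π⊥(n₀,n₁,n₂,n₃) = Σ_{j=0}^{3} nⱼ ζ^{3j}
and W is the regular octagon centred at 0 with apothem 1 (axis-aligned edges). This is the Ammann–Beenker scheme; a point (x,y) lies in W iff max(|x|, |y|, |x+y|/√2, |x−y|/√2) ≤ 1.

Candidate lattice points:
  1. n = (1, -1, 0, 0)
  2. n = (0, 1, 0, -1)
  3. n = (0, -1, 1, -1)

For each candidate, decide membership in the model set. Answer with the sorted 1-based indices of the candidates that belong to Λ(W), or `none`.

none

π⊥(n) = n₀ + n₁ζ³ + n₂ζ⁶ + n₃ζ⁹ where ζ = e^{iπ/4}.
candidate 1: n = (1, -1, 0, 0) → π⊥ ≈ (+1.7071, -0.7071); max(|x|,|y|,|x±y|/√2) = 1.7071 > 1 ⇒ ∉ W
candidate 2: n = (0, 1, 0, -1) → π⊥ ≈ (-1.4142, +0.0000); max(|x|,|y|,|x±y|/√2) = 1.4142 > 1 ⇒ ∉ W
candidate 3: n = (0, -1, 1, -1) → π⊥ ≈ (+0.0000, -2.4142); max(|x|,|y|,|x±y|/√2) = 2.4142 > 1 ⇒ ∉ W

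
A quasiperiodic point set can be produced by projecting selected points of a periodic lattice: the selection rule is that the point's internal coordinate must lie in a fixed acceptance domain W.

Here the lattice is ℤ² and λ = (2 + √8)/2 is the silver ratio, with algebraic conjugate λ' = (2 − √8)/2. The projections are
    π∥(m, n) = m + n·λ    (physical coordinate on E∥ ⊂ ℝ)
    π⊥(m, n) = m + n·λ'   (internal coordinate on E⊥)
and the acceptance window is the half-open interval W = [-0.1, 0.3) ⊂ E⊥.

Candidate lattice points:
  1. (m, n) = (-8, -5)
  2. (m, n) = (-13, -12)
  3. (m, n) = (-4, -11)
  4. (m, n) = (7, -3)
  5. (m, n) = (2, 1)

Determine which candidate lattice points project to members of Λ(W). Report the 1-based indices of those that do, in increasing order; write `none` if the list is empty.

λ' = (2−√8)/2 ≈ -0.41421.
#1 (-8,-5): internal coord -8 + (-5)·λ' = -5.92893; -5.92893 ∉ [-0.1, 0.3) → out
#2 (-13,-12): internal coord -13 + (-12)·λ' = -8.02944; -8.02944 ∉ [-0.1, 0.3) → out
#3 (-4,-11): internal coord -4 + (-11)·λ' = +0.55635; +0.55635 ∉ [-0.1, 0.3) → out
#4 (7,-3): internal coord 7 + (-3)·λ' = +8.24264; +8.24264 ∉ [-0.1, 0.3) → out
#5 (2,1): internal coord 2 + (1)·λ' = +1.58579; +1.58579 ∉ [-0.1, 0.3) → out

none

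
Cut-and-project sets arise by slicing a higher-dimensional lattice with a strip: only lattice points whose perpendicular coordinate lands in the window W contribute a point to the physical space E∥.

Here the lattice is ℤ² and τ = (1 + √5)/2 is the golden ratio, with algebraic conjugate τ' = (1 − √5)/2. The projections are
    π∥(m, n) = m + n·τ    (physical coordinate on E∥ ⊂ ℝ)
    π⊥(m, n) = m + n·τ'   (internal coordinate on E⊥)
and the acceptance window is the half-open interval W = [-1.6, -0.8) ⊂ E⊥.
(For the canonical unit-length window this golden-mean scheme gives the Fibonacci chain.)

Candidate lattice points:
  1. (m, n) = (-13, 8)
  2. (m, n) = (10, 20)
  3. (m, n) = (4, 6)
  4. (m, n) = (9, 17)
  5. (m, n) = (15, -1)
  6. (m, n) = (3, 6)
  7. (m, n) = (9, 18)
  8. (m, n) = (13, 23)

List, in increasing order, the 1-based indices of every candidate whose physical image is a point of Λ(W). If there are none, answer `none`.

τ' = (1−√5)/2 ≈ -0.6180.
#1 (-13,8): internal coord -13 + (8)·τ' = -17.9443; -17.9443 ∉ [-1.6, -0.8) → out
#2 (10,20): internal coord 10 + (20)·τ' = -2.3607; -2.3607 ∉ [-1.6, -0.8) → out
#3 (4,6): internal coord 4 + (6)·τ' = +0.2918; +0.2918 ∉ [-1.6, -0.8) → out
#4 (9,17): internal coord 9 + (17)·τ' = -1.5066; -1.5066 ∈ [-1.6, -0.8) → IN Λ
#5 (15,-1): internal coord 15 + (-1)·τ' = +15.6180; +15.6180 ∉ [-1.6, -0.8) → out
#6 (3,6): internal coord 3 + (6)·τ' = -0.7082; -0.7082 ∉ [-1.6, -0.8) → out
#7 (9,18): internal coord 9 + (18)·τ' = -2.1246; -2.1246 ∉ [-1.6, -0.8) → out
#8 (13,23): internal coord 13 + (23)·τ' = -1.2148; -1.2148 ∈ [-1.6, -0.8) → IN Λ

4, 8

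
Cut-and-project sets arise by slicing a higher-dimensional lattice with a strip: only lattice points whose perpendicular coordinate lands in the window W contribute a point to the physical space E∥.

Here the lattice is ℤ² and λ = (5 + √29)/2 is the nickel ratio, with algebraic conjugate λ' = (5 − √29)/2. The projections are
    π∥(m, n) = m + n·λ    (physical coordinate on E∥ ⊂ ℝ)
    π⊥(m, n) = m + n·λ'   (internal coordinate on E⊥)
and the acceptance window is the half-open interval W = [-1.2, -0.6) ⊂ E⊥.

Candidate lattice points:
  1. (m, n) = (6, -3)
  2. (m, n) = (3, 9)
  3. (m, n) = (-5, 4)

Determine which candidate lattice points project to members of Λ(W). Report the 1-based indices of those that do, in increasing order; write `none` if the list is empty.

Compute λ' = (5−√29)/2 = -0.19258, so π⊥(m,n) = m -0.19258·n.
[1] lift (6,-3): star map gives 6.57775; window check -1.2 ≤ 6.57775 < -0.6 is false → out
[2] lift (3,9): star map gives 1.26676; window check -1.2 ≤ 1.26676 < -0.6 is false → out
[3] lift (-5,4): star map gives -5.77033; window check -1.2 ≤ -5.77033 < -0.6 is false → out

none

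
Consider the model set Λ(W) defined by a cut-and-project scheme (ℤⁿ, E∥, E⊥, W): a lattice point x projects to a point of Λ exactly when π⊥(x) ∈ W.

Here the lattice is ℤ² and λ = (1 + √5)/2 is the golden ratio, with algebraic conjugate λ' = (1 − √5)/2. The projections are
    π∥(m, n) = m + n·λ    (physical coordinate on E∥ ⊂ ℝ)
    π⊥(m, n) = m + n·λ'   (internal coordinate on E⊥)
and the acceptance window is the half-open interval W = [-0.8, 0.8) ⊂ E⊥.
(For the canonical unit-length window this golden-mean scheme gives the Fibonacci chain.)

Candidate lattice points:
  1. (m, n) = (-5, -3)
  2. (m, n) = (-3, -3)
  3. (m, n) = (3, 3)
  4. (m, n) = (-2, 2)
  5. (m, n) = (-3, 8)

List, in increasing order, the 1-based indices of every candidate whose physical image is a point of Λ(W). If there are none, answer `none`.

none

Numerically λ ≈ 1.618034 and λ' = −1/λ ≈ -0.618034.
[1] lift (-5,-3): star map gives -3.145898; window check -0.8 ≤ -3.145898 < 0.8 is false → out
[2] lift (-3,-3): star map gives -1.145898; window check -0.8 ≤ -1.145898 < 0.8 is false → out
[3] lift (3,3): star map gives 1.145898; window check -0.8 ≤ 1.145898 < 0.8 is false → out
[4] lift (-2,2): star map gives -3.236068; window check -0.8 ≤ -3.236068 < 0.8 is false → out
[5] lift (-3,8): star map gives -7.944272; window check -0.8 ≤ -7.944272 < 0.8 is false → out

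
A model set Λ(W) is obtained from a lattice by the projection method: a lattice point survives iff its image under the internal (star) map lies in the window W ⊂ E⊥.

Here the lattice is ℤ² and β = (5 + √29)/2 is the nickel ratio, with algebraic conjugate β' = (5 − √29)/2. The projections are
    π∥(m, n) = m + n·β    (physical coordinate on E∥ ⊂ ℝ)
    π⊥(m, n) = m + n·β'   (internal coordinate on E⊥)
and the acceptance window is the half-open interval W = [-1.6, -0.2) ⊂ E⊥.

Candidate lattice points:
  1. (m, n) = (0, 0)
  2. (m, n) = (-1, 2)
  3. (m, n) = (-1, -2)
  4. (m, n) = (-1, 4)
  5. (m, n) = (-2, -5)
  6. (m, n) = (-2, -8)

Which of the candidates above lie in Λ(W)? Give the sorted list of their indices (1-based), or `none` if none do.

2, 3, 5, 6

Compute β' = (5−√29)/2 = -0.192582, so π⊥(m,n) = m -0.192582·n.
#1 (0,0): internal coord 0 + (0)·β' = +0.000000; +0.000000 ∉ [-1.6, -0.2) → out
#2 (-1,2): internal coord -1 + (2)·β' = -1.385165; -1.385165 ∈ [-1.6, -0.2) → IN Λ
#3 (-1,-2): internal coord -1 + (-2)·β' = -0.614835; -0.614835 ∈ [-1.6, -0.2) → IN Λ
#4 (-1,4): internal coord -1 + (4)·β' = -1.770330; -1.770330 ∉ [-1.6, -0.2) → out
#5 (-2,-5): internal coord -2 + (-5)·β' = -1.037088; -1.037088 ∈ [-1.6, -0.2) → IN Λ
#6 (-2,-8): internal coord -2 + (-8)·β' = -0.459341; -0.459341 ∈ [-1.6, -0.2) → IN Λ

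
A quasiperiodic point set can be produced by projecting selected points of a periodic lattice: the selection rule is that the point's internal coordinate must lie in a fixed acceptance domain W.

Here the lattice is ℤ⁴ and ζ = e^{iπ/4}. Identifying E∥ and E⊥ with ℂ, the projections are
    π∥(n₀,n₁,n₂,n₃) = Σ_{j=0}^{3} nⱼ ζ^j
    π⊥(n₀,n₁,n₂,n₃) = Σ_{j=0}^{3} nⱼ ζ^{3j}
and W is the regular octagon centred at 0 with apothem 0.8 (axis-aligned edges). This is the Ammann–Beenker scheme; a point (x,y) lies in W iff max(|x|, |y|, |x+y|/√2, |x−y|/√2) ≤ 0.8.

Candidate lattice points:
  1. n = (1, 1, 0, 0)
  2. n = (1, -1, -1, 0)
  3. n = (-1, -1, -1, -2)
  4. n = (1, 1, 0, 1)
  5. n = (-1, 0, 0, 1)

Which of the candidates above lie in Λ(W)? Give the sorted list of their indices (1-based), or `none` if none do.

1, 5

Internal map: ζ^{3j} for j=0..3 gives (1,0), (−√2/2,√2/2), (0,−1), (√2/2,√2/2).
candidate 1: n = (1, 1, 0, 0) → π⊥ ≈ (+0.292893, +0.707107); max(|x|,|y|,|x±y|/√2) = 0.707107 ≤ 0.8 ⇒ ∈ W
candidate 2: n = (1, -1, -1, 0) → π⊥ ≈ (+1.707107, +0.292893); max(|x|,|y|,|x±y|/√2) = 1.707107 > 0.8 ⇒ ∉ W
candidate 3: n = (-1, -1, -1, -2) → π⊥ ≈ (-1.707107, -1.121320); max(|x|,|y|,|x±y|/√2) = 2.000000 > 0.8 ⇒ ∉ W
candidate 4: n = (1, 1, 0, 1) → π⊥ ≈ (+1.000000, +1.414214); max(|x|,|y|,|x±y|/√2) = 1.707107 > 0.8 ⇒ ∉ W
candidate 5: n = (-1, 0, 0, 1) → π⊥ ≈ (-0.292893, +0.707107); max(|x|,|y|,|x±y|/√2) = 0.707107 ≤ 0.8 ⇒ ∈ W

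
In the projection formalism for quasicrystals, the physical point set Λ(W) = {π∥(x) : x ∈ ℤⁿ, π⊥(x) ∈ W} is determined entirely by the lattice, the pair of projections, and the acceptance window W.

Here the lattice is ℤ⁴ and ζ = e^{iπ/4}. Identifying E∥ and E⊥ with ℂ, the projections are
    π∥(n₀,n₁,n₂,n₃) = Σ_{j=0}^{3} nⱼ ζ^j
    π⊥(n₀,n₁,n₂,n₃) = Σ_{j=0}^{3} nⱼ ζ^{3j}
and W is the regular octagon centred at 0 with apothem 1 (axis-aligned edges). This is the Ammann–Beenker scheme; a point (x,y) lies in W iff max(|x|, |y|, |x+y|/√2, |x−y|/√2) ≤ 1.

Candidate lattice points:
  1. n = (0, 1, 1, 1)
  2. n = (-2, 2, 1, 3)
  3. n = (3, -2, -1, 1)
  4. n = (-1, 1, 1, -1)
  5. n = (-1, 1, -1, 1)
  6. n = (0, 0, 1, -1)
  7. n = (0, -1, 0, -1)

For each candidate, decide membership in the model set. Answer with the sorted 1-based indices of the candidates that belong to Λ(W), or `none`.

π⊥(n) = n₀ + n₁ζ³ + n₂ζ⁶ + n₃ζ⁹ where ζ = e^{iπ/4}.
#1 (0, 1, 1, 1): internal (0.000000, 0.414214); octagon support 0.414214 vs apothem 1 → ∈ W
#2 (-2, 2, 1, 3): internal (-1.292893, 2.535534); octagon support 2.707107 vs apothem 1 → ∉ W
#3 (3, -2, -1, 1): internal (5.121320, 0.292893); octagon support 5.121320 vs apothem 1 → ∉ W
#4 (-1, 1, 1, -1): internal (-2.414214, -1.000000); octagon support 2.414214 vs apothem 1 → ∉ W
#5 (-1, 1, -1, 1): internal (-1.000000, 2.414214); octagon support 2.414214 vs apothem 1 → ∉ W
#6 (0, 0, 1, -1): internal (-0.707107, -1.707107); octagon support 1.707107 vs apothem 1 → ∉ W
#7 (0, -1, 0, -1): internal (0.000000, -1.414214); octagon support 1.414214 vs apothem 1 → ∉ W

1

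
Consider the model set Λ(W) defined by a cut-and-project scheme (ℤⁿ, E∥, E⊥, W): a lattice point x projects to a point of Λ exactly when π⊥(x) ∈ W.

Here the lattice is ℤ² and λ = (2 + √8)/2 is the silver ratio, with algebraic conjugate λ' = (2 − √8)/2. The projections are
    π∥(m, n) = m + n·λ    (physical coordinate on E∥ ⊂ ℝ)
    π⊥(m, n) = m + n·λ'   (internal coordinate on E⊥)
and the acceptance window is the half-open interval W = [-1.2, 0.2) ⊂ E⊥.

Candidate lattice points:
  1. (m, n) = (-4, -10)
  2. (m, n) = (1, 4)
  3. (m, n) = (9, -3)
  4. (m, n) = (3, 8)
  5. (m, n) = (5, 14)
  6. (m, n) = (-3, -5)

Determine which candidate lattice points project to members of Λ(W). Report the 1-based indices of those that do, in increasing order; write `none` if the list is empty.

Numerically λ ≈ 2.41421 and λ' = −1/λ ≈ -0.41421.
candidate 1: (m,n)=(-4,-10) → π∥ = -4-10·λ ≈ -28.14214, π⊥ = -4-10·λ' ≈ 0.14214 ∈ [-1.2, 0.2) ⇒ IN Λ
candidate 2: (m,n)=(1,4) → π∥ = 1+4·λ ≈ 10.65685, π⊥ = 1+4·λ' ≈ -0.65685 ∈ [-1.2, 0.2) ⇒ IN Λ
candidate 3: (m,n)=(9,-3) → π∥ = 9-3·λ ≈ 1.75736, π⊥ = 9-3·λ' ≈ 10.24264 ∉ [-1.2, 0.2) ⇒ out
candidate 4: (m,n)=(3,8) → π∥ = 3+8·λ ≈ 22.31371, π⊥ = 3+8·λ' ≈ -0.31371 ∈ [-1.2, 0.2) ⇒ IN Λ
candidate 5: (m,n)=(5,14) → π∥ = 5+14·λ ≈ 38.79899, π⊥ = 5+14·λ' ≈ -0.79899 ∈ [-1.2, 0.2) ⇒ IN Λ
candidate 6: (m,n)=(-3,-5) → π∥ = -3-5·λ ≈ -15.07107, π⊥ = -3-5·λ' ≈ -0.92893 ∈ [-1.2, 0.2) ⇒ IN Λ

1, 2, 4, 5, 6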